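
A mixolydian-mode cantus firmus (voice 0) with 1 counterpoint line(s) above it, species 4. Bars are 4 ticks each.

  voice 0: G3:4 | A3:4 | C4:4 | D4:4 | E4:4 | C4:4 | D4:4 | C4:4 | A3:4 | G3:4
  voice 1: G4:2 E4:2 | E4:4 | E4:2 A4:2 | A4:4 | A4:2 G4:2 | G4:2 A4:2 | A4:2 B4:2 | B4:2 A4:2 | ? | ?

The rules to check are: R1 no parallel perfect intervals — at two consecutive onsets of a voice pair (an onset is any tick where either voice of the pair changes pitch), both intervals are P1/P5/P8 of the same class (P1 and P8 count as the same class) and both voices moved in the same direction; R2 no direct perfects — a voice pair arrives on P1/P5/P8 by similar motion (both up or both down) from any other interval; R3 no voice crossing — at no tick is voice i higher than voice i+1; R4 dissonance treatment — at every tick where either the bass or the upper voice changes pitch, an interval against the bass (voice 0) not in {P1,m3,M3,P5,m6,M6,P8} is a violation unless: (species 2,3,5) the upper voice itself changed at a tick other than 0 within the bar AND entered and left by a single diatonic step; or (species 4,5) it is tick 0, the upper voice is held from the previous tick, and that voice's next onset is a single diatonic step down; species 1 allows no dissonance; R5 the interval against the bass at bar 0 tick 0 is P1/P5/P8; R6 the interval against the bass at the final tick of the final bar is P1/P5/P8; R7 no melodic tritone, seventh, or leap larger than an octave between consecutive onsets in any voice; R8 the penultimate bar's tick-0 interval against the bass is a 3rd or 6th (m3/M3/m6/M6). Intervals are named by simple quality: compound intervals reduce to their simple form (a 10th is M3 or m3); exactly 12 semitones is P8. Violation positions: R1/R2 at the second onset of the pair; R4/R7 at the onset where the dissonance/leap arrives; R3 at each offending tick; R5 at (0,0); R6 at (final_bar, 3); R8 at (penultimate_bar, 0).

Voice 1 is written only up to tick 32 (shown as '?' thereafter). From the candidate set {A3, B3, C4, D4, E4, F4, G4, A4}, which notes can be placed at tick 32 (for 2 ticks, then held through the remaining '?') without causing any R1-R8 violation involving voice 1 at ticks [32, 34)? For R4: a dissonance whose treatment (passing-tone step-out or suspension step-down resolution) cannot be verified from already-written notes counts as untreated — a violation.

A3: violates R2,R8
B3: violates R4,R7,R8
C4: legal
D4: violates R4,R8
E4: violates R2,R8
F4: legal
G4: violates R4,R8
A4: violates R8

{C4, F4}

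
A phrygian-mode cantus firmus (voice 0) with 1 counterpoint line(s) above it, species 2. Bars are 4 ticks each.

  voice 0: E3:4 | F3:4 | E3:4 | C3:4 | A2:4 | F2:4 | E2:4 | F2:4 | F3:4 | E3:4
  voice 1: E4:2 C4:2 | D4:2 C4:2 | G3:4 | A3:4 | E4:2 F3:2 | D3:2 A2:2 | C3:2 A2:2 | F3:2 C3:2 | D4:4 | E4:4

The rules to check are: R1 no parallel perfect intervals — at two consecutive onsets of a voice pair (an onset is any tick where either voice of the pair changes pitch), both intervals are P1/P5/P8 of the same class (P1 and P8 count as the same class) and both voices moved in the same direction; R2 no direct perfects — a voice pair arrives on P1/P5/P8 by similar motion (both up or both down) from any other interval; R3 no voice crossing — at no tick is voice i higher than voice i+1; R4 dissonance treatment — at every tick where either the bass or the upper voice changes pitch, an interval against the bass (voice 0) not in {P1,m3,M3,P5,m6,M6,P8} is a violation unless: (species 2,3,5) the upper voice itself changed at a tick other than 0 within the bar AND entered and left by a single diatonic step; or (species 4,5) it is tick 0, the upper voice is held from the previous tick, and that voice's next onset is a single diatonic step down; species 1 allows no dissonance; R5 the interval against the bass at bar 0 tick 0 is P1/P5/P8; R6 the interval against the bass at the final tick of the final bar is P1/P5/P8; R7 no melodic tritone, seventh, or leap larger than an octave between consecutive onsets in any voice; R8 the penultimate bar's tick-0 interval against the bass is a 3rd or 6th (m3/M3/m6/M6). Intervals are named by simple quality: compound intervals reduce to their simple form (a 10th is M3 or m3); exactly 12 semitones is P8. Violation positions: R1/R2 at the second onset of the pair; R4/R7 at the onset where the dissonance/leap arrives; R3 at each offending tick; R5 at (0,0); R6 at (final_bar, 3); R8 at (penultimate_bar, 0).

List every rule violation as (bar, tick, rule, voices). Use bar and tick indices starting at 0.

bar 0: v0=E3 v1=E4 downbeat P8
bar 1: v0=F3 v1=D4 downbeat M6
bar 2: v0=E3 v1=G3 downbeat m3
bar 3: v0=C3 v1=A3 downbeat M6
bar 4: v0=A2 v1=E4 downbeat P5
bar 5: v0=F2 v1=D3 downbeat M6
bar 6: v0=E2 v1=C3 downbeat m6
bar 7: v0=F2 v1=F3 downbeat P8
bar 8: v0=F3 v1=D4 downbeat M6
bar 9: v0=E3 v1=E4 downbeat P8
  -> R7 @ bar 4 tick 2 v(1,): E4->F3 leap 11st
  -> R4 @ bar 6 tick 2 v(0, 1): E2/A2 P4 untreated
  -> R2 @ bar 7 tick 0 v(0, 1): E2/A2 P4 -> F2/F3 P8 similar
  -> R7 @ bar 8 tick 0 v(1,): C3->D4 leap 14st

(4, 2, R7, (1,))
(6, 2, R4, (0, 1))
(7, 0, R2, (0, 1))
(8, 0, R7, (1,))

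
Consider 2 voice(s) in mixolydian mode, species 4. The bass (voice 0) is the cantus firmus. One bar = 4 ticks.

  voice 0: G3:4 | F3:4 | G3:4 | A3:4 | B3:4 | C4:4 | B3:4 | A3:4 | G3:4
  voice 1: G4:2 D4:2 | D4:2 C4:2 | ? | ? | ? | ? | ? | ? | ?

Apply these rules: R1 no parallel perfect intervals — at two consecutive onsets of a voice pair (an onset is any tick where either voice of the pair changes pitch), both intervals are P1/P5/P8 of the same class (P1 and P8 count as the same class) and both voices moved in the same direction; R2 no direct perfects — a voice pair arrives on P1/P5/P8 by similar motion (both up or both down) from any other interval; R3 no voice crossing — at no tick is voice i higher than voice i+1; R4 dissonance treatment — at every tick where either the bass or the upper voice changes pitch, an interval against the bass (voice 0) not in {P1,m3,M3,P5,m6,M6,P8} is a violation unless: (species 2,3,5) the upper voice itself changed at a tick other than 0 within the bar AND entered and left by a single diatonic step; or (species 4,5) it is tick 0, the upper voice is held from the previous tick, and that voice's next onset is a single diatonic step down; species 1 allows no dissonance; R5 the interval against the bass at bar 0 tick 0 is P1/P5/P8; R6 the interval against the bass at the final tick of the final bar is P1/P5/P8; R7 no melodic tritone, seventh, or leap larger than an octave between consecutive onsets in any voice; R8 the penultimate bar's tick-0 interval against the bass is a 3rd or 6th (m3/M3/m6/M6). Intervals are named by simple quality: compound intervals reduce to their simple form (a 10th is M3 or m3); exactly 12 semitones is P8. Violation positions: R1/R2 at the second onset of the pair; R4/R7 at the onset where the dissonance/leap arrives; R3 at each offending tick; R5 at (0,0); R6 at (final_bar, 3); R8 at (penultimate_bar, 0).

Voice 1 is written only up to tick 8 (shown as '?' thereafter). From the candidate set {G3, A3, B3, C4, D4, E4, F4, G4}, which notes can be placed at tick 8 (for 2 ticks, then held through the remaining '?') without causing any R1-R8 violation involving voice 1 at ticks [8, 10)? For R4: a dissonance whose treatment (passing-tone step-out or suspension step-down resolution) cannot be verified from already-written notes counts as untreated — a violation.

{B3, E4, G3}

G3: legal
A3: violates R4
B3: legal
C4: violates R4
D4: violates R1
E4: legal
F4: violates R4
G4: violates R2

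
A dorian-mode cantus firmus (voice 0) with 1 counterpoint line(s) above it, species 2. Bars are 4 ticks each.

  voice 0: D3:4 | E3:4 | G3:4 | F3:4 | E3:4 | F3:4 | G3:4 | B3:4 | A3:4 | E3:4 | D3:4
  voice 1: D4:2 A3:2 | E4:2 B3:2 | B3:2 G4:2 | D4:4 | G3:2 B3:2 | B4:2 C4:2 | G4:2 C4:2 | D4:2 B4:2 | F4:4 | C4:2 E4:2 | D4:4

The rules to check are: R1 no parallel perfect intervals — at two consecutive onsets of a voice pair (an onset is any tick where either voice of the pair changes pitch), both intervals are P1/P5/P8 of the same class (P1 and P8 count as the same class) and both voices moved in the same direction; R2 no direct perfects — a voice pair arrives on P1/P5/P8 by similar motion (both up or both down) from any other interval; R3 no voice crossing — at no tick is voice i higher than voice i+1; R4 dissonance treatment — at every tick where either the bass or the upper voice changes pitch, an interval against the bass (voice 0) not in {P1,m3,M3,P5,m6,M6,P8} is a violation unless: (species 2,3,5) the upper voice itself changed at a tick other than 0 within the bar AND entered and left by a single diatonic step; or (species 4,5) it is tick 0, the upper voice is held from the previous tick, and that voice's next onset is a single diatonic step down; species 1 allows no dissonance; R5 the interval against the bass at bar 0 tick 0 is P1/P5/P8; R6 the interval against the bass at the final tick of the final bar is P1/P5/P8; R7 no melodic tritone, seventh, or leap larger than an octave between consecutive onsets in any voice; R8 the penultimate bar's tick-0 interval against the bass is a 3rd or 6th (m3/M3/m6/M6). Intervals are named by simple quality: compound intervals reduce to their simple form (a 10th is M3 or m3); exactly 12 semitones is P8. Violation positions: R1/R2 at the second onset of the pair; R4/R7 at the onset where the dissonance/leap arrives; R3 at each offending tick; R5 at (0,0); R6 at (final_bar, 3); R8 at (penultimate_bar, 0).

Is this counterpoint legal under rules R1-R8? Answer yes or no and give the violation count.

No (7 violations)

bar 0: v0=D3 v1=D4 (P8)
bar 1: v0=E3 v1=E4 (P8)
bar 2: v0=G3 v1=B3 (M3)
bar 3: v0=F3 v1=D4 (M6)
bar 4: v0=E3 v1=G3 (m3)
bar 5: v0=F3 v1=B4 (TT)
bar 6: v0=G3 v1=G4 (P8)
bar 7: v0=B3 v1=D4 (m3)
bar 8: v0=A3 v1=F4 (m6)
bar 9: v0=E3 v1=C4 (m6)
bar 10: v0=D3 v1=D4 (P8)
  R2 @ bar1.0: D3/A3 P5 -> E3/E4 P8 similar
  R4 @ bar5.0: F3/B4 TT untreated
  R7 @ bar5.2: B4->C4 leap 11st
  R2 @ bar6.0: F3/C4 P5 -> G3/G4 P8 similar
  R4 @ bar6.2: G3/C4 P4 untreated
  R7 @ bar8.0: B4->F4 leap 6st
  R1 @ bar10.0: E3/E4 P8 -> D3/D4 P8 similar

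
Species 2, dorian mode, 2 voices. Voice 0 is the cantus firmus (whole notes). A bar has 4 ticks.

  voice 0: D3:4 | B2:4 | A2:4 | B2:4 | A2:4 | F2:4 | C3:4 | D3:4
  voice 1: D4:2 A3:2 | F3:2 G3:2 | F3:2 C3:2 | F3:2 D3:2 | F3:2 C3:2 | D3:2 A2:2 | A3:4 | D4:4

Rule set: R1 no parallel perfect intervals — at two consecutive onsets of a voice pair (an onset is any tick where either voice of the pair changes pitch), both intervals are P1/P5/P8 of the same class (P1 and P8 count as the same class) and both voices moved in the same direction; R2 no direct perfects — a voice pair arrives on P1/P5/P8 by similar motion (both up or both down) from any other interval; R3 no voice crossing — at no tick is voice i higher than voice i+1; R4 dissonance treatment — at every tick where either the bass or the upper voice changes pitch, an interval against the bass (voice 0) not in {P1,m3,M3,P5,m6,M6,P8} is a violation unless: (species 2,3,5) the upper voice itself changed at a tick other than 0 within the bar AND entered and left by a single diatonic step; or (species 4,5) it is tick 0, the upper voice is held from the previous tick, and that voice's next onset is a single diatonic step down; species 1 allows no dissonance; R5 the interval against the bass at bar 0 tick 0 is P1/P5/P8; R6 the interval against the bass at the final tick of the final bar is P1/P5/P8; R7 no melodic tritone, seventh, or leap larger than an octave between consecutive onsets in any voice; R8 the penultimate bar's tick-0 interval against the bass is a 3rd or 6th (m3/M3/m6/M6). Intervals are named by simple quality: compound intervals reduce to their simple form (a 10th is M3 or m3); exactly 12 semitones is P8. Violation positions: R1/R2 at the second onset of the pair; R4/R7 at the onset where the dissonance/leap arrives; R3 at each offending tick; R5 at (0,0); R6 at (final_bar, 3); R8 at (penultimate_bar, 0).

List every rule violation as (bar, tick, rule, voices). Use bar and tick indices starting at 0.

bar 0: v0=D3 v1=D4 downbeat P8
bar 1: v0=B2 v1=F3 downbeat TT
bar 2: v0=A2 v1=F3 downbeat m6
bar 3: v0=B2 v1=F3 downbeat TT
bar 4: v0=A2 v1=F3 downbeat m6
bar 5: v0=F2 v1=D3 downbeat M6
bar 6: v0=C3 v1=A3 downbeat M6
bar 7: v0=D3 v1=D4 downbeat P8
  -> R4 @ bar 1 tick 0 v(0, 1): B2/F3 TT untreated
  -> R4 @ bar 3 tick 0 v(0, 1): B2/F3 TT untreated
  -> R2 @ bar 7 tick 0 v(0, 1): C3/A3 M6 -> D3/D4 P8 similar

(1, 0, R4, (0, 1))
(3, 0, R4, (0, 1))
(7, 0, R2, (0, 1))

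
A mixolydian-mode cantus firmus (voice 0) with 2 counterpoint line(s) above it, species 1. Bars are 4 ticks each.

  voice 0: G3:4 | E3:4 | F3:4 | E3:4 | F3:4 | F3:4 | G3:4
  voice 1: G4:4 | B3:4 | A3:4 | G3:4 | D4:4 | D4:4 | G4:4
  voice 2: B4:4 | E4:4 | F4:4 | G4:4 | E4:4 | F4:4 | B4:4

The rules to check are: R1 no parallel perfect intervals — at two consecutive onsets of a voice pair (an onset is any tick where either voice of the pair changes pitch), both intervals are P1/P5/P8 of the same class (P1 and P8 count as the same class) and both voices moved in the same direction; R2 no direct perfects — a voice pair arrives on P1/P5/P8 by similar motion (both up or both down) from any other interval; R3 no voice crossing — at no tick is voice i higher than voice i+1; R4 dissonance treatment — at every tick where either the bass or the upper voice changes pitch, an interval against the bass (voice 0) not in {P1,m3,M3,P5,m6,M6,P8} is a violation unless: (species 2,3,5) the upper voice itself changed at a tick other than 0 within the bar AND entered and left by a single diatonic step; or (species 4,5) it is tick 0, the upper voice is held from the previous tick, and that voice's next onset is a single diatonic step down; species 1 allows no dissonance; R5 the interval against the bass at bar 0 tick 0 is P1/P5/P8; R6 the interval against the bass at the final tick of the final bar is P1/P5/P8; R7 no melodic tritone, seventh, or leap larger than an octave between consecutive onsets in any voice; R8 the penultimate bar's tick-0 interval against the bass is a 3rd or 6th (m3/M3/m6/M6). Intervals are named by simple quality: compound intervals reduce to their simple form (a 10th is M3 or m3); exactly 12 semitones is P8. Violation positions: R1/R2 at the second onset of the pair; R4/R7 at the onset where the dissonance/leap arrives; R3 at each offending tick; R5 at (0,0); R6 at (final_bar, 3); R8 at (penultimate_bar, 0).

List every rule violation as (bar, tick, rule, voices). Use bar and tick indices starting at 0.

(0, 0, R5, (0, 2))
(1, 0, R2, (0, 1))
(1, 0, R2, (0, 2))
(2, 0, R1, (0, 2))
(4, 0, R4, (0, 2))
(5, 0, R8, (0, 2))
(6, 0, R2, (0, 1))
(6, 0, R7, (2,))
(6, 3, R6, (0, 2))

bar 0: v0=G3 v1=G4 v2=B4 downbeat M3
bar 1: v0=E3 v1=B3 v2=E4 downbeat P8
bar 2: v0=F3 v1=A3 v2=F4 downbeat P8
bar 3: v0=E3 v1=G3 v2=G4 downbeat m3
bar 4: v0=F3 v1=D4 v2=E4 downbeat M7
bar 5: v0=F3 v1=D4 v2=F4 downbeat P8
bar 6: v0=G3 v1=G4 v2=B4 downbeat M3
  -> R5 @ bar 0 tick 0 v(0, 2): opens on M3
  -> R2 @ bar 1 tick 0 v(0, 1): G3/G4 P8 -> E3/B3 P5 similar
  -> R2 @ bar 1 tick 0 v(0, 2): G3/B4 M3 -> E3/E4 P8 similar
  -> R1 @ bar 2 tick 0 v(0, 2): E3/E4 P8 -> F3/F4 P8 similar
  -> R4 @ bar 4 tick 0 v(0, 2): F3/E4 M7 untreated
  -> R8 @ bar 5 tick 0 v(0, 2): penult P8 not 3rd/6th
  -> R2 @ bar 6 tick 0 v(0, 1): F3/D4 M6 -> G3/G4 P8 similar
  -> R7 @ bar 6 tick 0 v(2,): F4->B4 leap 6st
  -> R6 @ bar 6 tick 3 v(0, 2): closes on M3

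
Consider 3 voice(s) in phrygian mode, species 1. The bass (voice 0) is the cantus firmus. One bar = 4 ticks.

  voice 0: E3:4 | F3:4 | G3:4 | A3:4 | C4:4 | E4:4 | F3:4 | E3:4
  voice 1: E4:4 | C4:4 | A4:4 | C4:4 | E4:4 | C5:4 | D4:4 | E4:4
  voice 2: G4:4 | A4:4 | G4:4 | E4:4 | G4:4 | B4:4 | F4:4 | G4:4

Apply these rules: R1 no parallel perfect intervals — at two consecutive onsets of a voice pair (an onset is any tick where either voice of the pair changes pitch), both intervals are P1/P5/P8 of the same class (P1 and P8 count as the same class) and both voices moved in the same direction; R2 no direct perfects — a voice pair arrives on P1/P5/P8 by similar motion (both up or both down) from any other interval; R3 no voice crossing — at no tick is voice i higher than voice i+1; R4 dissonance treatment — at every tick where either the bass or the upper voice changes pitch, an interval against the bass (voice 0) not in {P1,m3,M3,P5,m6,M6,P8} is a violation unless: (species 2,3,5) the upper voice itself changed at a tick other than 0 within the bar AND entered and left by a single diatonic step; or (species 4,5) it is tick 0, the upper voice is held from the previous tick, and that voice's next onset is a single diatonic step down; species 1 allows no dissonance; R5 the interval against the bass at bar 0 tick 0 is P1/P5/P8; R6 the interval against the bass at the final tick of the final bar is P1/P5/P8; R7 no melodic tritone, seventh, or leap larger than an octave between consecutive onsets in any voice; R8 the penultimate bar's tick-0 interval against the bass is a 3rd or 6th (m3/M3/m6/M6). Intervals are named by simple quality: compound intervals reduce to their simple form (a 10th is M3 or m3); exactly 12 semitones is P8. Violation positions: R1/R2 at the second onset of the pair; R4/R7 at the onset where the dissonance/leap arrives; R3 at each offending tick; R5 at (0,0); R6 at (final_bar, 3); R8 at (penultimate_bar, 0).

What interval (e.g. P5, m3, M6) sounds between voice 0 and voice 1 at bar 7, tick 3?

P8

voice 0=E3 voice 1=E4 -> P8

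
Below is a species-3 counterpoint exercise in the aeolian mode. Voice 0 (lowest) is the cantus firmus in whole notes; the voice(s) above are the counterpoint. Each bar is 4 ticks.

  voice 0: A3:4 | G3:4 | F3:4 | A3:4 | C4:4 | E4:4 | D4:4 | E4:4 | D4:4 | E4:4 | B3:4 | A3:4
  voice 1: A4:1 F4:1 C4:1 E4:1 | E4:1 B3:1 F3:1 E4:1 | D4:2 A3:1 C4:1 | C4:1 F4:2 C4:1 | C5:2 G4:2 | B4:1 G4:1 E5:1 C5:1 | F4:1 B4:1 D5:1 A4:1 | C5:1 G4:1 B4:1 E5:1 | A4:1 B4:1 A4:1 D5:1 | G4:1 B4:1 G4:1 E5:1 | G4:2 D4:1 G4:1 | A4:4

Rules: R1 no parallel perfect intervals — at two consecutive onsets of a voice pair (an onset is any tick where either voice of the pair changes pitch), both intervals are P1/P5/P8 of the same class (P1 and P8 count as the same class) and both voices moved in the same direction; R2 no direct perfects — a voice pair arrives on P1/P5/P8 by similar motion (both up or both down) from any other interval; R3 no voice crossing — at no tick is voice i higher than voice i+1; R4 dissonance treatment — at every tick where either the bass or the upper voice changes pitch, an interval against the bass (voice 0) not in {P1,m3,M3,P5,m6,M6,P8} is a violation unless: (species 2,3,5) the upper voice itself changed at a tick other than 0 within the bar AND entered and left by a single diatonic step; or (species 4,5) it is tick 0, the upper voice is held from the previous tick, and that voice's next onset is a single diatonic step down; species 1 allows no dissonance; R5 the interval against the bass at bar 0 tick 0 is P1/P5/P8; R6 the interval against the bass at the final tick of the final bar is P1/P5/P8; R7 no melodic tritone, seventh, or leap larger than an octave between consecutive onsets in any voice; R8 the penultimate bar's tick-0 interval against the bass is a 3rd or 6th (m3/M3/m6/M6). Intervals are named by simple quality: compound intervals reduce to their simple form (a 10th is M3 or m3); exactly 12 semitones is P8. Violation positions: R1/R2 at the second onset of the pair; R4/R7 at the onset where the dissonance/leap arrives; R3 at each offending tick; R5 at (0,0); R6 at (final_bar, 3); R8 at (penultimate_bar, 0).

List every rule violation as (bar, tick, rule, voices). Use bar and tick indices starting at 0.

(1, 2, R3, (0, 1))
(1, 2, R4, (0, 1))
(1, 2, R7, (1,))
(1, 3, R7, (1,))
(4, 0, R2, (0, 1))
(5, 0, R1, (0, 1))
(6, 1, R7, (1,))
(8, 0, R2, (0, 1))

bar 0: v0=A3 v1=A4 downbeat P8
bar 1: v0=G3 v1=E4 downbeat M6
bar 2: v0=F3 v1=D4 downbeat M6
bar 3: v0=A3 v1=C4 downbeat m3
bar 4: v0=C4 v1=C5 downbeat P8
bar 5: v0=E4 v1=B4 downbeat P5
bar 6: v0=D4 v1=F4 downbeat m3
bar 7: v0=E4 v1=C5 downbeat m6
bar 8: v0=D4 v1=A4 downbeat P5
bar 9: v0=E4 v1=G4 downbeat m3
bar 10: v0=B3 v1=G4 downbeat m6
bar 11: v0=A3 v1=A4 downbeat P8
  -> R3 @ bar 1 tick 2 v(0, 1): G3 above F3
  -> R4 @ bar 1 tick 2 v(0, 1): G3/F3 M2 untreated
  -> R7 @ bar 1 tick 2 v(1,): B3->F3 leap 6st
  -> R7 @ bar 1 tick 3 v(1,): F3->E4 leap 11st
  -> R2 @ bar 4 tick 0 v(0, 1): A3/C4 m3 -> C4/C5 P8 similar
  -> R1 @ bar 5 tick 0 v(0, 1): C4/G4 P5 -> E4/B4 P5 similar
  -> R7 @ bar 6 tick 1 v(1,): F4->B4 leap 6st
  -> R2 @ bar 8 tick 0 v(0, 1): E4/E5 P8 -> D4/A4 P5 similar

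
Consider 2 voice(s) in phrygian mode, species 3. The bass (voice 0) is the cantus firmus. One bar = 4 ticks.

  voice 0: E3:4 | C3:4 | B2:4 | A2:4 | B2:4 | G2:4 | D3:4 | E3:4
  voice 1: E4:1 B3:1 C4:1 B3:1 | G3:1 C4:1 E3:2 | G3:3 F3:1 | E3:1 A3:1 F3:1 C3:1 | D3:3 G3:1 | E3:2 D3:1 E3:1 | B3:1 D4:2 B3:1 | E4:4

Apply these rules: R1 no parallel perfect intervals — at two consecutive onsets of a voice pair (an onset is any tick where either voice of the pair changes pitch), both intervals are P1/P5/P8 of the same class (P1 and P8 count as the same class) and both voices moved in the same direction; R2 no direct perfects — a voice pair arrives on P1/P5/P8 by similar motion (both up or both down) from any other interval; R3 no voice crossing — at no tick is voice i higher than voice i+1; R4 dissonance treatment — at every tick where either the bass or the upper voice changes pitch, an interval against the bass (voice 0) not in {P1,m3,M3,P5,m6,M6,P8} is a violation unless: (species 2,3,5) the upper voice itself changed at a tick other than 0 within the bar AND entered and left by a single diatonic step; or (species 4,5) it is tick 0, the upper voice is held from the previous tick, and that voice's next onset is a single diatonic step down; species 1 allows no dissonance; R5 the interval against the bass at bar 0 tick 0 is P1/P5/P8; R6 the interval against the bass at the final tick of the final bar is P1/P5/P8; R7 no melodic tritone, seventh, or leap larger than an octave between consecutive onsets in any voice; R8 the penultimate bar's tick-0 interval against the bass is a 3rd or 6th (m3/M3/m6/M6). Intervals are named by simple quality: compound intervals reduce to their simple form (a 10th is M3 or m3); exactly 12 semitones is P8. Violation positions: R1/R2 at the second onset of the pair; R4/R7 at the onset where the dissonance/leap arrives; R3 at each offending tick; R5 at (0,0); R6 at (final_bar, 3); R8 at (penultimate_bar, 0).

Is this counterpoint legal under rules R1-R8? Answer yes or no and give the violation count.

bar 0: v0=E3 v1=E4 (P8)
bar 1: v0=C3 v1=G3 (P5)
bar 2: v0=B2 v1=G3 (m6)
bar 3: v0=A2 v1=E3 (P5)
bar 4: v0=B2 v1=D3 (m3)
bar 5: v0=G2 v1=E3 (M6)
bar 6: v0=D3 v1=B3 (M6)
bar 7: v0=E3 v1=E4 (P8)
  R1 @ bar1.0: E3/B3 P5 -> C3/G3 P5 similar
  R2 @ bar3.0: B2/F3 TT -> A2/E3 P5 similar
  R2 @ bar7.0: D3/B3 M6 -> E3/E4 P8 similar

No (3 violations)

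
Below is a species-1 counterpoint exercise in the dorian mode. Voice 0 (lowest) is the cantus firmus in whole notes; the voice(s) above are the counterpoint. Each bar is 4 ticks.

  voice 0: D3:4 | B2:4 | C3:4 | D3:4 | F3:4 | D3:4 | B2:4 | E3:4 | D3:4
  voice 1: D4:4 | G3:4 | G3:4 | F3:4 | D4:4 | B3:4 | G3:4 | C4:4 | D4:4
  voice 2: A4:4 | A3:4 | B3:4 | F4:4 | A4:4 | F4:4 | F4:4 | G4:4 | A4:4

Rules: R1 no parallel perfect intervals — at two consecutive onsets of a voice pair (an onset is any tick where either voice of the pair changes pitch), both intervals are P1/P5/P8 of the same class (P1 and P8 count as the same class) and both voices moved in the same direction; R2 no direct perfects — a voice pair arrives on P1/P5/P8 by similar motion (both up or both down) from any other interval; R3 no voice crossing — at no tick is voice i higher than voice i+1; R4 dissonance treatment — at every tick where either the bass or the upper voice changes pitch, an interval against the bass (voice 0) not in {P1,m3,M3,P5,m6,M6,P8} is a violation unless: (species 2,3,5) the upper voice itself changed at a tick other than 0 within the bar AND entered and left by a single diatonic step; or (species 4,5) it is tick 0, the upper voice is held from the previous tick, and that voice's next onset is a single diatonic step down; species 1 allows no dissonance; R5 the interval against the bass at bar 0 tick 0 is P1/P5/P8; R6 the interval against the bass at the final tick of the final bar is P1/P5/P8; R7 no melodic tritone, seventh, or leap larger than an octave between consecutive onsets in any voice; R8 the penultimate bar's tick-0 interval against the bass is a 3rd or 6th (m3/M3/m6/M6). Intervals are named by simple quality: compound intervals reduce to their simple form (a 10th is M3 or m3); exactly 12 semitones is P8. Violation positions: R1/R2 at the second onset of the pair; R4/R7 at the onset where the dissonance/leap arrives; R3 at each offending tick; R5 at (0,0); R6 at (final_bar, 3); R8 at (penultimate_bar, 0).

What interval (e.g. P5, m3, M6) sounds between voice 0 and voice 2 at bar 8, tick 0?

P5

voice 0=D3 voice 2=A4 -> P5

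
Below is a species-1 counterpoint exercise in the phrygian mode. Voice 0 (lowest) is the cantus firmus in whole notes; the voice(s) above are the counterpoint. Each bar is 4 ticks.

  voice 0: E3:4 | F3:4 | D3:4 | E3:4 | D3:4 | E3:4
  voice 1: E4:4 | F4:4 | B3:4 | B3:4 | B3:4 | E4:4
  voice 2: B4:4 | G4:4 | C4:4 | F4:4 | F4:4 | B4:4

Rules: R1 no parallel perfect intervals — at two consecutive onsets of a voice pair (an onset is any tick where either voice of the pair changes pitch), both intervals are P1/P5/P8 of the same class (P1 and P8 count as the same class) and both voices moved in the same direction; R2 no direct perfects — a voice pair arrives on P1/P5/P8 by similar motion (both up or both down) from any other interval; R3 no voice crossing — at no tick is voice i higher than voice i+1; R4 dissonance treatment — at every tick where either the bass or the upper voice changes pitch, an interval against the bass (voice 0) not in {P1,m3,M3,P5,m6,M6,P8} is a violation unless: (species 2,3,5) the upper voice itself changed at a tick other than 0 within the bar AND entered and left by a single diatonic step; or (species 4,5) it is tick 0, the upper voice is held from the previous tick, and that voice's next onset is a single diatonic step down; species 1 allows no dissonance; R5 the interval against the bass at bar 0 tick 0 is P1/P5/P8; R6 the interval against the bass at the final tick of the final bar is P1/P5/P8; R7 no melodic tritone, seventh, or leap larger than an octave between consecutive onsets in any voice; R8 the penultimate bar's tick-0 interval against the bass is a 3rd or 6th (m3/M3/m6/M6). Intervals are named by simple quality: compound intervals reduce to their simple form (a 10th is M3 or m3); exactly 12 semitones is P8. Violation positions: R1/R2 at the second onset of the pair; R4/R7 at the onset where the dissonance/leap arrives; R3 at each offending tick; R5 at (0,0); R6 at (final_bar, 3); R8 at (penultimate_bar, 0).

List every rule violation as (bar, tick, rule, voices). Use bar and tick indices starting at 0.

bar 0: v0=E3 v1=E4 v2=B4 downbeat P5
bar 1: v0=F3 v1=F4 v2=G4 downbeat M2
bar 2: v0=D3 v1=B3 v2=C4 downbeat m7
bar 3: v0=E3 v1=B3 v2=F4 downbeat m2
bar 4: v0=D3 v1=B3 v2=F4 downbeat m3
bar 5: v0=E3 v1=E4 v2=B4 downbeat P5
  -> R1 @ bar 1 tick 0 v(0, 1): E3/E4 P8 -> F3/F4 P8 similar
  -> R4 @ bar 1 tick 0 v(0, 2): F3/G4 M2 untreated
  -> R4 @ bar 2 tick 0 v(0, 2): D3/C4 m7 untreated
  -> R7 @ bar 2 tick 0 v(1,): F4->B3 leap 6st
  -> R4 @ bar 3 tick 0 v(0, 2): E3/F4 m2 untreated
  -> R2 @ bar 5 tick 0 v(0, 1): D3/B3 M6 -> E3/E4 P8 similar
  -> R2 @ bar 5 tick 0 v(0, 2): D3/F4 m3 -> E3/B4 P5 similar
  -> R2 @ bar 5 tick 0 v(1, 2): B3/F4 TT -> E4/B4 P5 similar
  -> R7 @ bar 5 tick 0 v(2,): F4->B4 leap 6st

(1, 0, R1, (0, 1))
(1, 0, R4, (0, 2))
(2, 0, R4, (0, 2))
(2, 0, R7, (1,))
(3, 0, R4, (0, 2))
(5, 0, R2, (0, 1))
(5, 0, R2, (0, 2))
(5, 0, R2, (1, 2))
(5, 0, R7, (2,))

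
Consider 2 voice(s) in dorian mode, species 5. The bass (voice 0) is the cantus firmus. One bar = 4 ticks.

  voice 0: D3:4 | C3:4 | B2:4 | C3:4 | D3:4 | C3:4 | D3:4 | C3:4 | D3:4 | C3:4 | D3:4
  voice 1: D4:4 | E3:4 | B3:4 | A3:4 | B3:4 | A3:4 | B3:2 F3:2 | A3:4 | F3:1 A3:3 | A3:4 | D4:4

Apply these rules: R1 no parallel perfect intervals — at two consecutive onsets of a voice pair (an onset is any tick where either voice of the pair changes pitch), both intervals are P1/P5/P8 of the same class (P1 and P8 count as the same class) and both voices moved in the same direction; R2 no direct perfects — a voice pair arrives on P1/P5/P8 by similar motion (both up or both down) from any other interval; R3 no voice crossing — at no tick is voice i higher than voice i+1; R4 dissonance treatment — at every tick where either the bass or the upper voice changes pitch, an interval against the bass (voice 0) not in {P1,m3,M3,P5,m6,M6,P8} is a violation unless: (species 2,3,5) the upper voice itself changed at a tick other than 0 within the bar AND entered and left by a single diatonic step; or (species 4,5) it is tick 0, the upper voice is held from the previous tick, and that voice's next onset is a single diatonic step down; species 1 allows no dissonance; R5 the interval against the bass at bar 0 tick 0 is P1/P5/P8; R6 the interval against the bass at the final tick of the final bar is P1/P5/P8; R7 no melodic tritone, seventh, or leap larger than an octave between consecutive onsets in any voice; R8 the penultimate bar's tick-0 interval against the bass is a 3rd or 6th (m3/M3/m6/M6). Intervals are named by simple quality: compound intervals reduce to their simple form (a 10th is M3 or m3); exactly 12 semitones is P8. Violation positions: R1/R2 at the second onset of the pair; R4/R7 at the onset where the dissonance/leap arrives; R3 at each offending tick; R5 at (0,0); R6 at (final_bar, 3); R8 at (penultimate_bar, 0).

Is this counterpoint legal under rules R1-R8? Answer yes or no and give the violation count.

No (3 violations)

bar 0: v0=D3 v1=D4 (P8)
bar 1: v0=C3 v1=E3 (M3)
bar 2: v0=B2 v1=B3 (P8)
bar 3: v0=C3 v1=A3 (M6)
bar 4: v0=D3 v1=B3 (M6)
bar 5: v0=C3 v1=A3 (M6)
bar 6: v0=D3 v1=B3 (M6)
bar 7: v0=C3 v1=A3 (M6)
bar 8: v0=D3 v1=F3 (m3)
bar 9: v0=C3 v1=A3 (M6)
bar 10: v0=D3 v1=D4 (P8)
  R7 @ bar1.0: D4->E3 leap 10st
  R7 @ bar6.2: B3->F3 leap 6st
  R2 @ bar10.0: C3/A3 M6 -> D3/D4 P8 similar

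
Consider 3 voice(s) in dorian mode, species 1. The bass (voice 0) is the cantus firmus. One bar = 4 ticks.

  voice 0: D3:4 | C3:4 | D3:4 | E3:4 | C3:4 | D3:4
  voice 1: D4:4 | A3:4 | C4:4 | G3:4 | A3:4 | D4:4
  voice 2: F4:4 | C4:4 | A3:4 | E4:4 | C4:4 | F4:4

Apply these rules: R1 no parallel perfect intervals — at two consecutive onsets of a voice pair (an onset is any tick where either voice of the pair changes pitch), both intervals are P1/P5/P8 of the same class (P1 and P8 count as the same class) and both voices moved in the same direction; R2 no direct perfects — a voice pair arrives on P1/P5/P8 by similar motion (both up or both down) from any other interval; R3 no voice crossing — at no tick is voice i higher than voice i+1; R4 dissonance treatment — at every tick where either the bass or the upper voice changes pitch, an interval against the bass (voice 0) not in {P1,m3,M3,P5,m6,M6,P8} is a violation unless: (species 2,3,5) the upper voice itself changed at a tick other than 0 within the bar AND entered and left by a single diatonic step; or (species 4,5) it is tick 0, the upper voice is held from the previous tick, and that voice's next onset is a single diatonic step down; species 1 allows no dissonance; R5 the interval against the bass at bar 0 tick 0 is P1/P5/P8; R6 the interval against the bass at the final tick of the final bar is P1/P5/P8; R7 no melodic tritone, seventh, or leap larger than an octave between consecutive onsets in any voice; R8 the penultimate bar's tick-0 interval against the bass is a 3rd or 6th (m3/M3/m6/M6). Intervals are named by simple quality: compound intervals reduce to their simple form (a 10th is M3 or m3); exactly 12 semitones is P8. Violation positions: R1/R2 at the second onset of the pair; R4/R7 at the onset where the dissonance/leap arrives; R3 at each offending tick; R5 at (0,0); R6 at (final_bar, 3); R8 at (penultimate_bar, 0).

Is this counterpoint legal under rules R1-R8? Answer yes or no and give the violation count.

bar 0: v0=D3 v1=D4 v2=F4 (m3)
bar 1: v0=C3 v1=A3 v2=C4 (P8)
bar 2: v0=D3 v1=C4 v2=A3 (P5)
bar 3: v0=E3 v1=G3 v2=E4 (P8)
bar 4: v0=C3 v1=A3 v2=C4 (P8)
bar 5: v0=D3 v1=D4 v2=F4 (m3)
  R5 @ bar0.0: opens on m3
  R2 @ bar1.0: D3/F4 m3 -> C3/C4 P8 similar
  R3 @ bar2.0: C4 above A3
  R4 @ bar2.0: D3/C4 m7 untreated
  R3 @ bar2.1: C4 above A3
  R3 @ bar2.2: C4 above A3
  R3 @ bar2.3: C4 above A3
  R2 @ bar3.0: D3/A3 P5 -> E3/E4 P8 similar
  R1 @ bar4.0: E3/E4 P8 -> C3/C4 P8 similar
  R8 @ bar4.0: penult P8 not 3rd/6th
  R2 @ bar5.0: C3/A3 M6 -> D3/D4 P8 similar
  R6 @ bar5.3: closes on m3

No (12 violations)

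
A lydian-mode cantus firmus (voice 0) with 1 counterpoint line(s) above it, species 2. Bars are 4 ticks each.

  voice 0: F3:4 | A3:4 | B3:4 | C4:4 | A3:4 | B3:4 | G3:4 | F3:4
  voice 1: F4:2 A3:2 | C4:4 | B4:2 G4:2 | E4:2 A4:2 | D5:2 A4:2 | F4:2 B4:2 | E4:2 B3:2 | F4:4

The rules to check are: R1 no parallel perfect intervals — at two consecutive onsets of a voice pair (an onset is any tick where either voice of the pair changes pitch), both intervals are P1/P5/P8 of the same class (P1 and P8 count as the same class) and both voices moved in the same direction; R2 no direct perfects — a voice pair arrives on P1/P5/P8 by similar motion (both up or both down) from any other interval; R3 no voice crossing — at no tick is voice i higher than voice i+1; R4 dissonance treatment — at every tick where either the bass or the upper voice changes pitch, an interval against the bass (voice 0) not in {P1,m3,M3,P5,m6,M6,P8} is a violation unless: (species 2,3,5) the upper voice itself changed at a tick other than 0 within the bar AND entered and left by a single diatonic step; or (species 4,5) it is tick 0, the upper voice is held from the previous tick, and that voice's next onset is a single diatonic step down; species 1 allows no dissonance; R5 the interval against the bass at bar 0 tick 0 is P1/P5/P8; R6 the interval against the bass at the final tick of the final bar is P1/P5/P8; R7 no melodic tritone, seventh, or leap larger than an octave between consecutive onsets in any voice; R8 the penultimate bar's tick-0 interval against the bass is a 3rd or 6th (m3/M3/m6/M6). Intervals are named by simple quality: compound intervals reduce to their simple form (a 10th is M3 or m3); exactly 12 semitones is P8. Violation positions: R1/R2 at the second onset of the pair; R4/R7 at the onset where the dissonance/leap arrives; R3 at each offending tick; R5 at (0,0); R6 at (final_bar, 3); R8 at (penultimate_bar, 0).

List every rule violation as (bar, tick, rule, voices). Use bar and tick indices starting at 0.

bar 0: v0=F3 v1=F4 downbeat P8
bar 1: v0=A3 v1=C4 downbeat m3
bar 2: v0=B3 v1=B4 downbeat P8
bar 3: v0=C4 v1=E4 downbeat M3
bar 4: v0=A3 v1=D5 downbeat P4
bar 5: v0=B3 v1=F4 downbeat TT
bar 6: v0=G3 v1=E4 downbeat M6
bar 7: v0=F3 v1=F4 downbeat P8
  -> R2 @ bar 2 tick 0 v(0, 1): A3/C4 m3 -> B3/B4 P8 similar
  -> R7 @ bar 2 tick 0 v(1,): C4->B4 leap 11st
  -> R4 @ bar 4 tick 0 v(0, 1): A3/D5 P4 untreated
  -> R4 @ bar 5 tick 0 v(0, 1): B3/F4 TT untreated
  -> R7 @ bar 5 tick 2 v(1,): F4->B4 leap 6st
  -> R7 @ bar 7 tick 0 v(1,): B3->F4 leap 6st

(2, 0, R2, (0, 1))
(2, 0, R7, (1,))
(4, 0, R4, (0, 1))
(5, 0, R4, (0, 1))
(5, 2, R7, (1,))
(7, 0, R7, (1,))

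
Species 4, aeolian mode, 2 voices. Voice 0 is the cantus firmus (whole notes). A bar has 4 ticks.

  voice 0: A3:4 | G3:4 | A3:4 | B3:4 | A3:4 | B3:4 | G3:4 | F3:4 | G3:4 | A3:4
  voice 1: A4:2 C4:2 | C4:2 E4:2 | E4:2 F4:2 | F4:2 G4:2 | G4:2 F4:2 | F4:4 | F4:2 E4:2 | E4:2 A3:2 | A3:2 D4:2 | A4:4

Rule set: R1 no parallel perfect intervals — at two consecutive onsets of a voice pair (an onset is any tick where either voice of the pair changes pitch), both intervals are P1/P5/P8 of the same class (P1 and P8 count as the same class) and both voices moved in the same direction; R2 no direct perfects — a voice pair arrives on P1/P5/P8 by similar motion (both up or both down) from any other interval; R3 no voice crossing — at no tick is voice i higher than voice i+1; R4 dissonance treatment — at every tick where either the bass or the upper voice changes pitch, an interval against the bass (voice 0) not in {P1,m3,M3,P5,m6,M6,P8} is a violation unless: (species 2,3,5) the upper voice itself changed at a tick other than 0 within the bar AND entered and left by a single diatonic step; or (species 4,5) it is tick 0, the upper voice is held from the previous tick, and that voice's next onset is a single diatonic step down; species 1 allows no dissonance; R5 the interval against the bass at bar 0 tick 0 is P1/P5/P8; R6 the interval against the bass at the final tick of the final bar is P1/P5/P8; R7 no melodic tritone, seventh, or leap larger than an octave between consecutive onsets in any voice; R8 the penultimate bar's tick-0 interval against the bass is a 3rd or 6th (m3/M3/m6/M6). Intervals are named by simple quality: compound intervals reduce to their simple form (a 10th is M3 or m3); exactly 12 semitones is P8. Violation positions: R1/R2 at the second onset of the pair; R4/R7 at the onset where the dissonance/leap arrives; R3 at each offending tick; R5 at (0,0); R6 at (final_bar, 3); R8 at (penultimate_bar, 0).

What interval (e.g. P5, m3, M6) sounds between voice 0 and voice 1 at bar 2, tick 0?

voice 0=A3 voice 1=E4 -> P5

P5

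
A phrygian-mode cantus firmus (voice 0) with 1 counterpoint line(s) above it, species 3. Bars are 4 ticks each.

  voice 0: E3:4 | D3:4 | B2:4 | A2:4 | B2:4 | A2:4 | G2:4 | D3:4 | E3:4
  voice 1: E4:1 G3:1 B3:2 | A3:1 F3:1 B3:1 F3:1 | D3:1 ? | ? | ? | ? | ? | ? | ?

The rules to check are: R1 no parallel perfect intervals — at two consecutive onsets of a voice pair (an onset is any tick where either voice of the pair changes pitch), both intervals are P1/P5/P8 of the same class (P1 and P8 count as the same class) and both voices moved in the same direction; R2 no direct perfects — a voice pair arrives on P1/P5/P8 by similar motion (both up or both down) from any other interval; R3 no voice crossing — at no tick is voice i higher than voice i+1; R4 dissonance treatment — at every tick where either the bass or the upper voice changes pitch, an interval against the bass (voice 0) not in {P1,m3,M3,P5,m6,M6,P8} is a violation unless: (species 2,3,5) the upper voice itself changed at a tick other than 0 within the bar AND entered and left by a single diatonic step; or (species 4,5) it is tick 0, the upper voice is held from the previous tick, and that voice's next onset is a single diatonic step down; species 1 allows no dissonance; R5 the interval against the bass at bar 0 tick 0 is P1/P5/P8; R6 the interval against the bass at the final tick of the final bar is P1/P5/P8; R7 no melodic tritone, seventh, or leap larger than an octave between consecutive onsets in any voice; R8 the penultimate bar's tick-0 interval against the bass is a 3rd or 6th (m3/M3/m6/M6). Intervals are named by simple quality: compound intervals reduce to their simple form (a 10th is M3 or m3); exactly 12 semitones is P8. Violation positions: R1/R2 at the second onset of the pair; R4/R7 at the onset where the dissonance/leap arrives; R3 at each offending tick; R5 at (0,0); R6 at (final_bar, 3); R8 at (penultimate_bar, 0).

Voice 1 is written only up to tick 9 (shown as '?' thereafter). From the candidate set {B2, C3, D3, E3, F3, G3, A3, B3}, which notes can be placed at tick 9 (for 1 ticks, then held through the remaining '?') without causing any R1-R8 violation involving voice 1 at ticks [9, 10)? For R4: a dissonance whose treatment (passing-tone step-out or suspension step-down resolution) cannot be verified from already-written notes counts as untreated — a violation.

B2: legal
C3: violates R4
D3: legal
E3: violates R4
F3: violates R4
G3: legal
A3: violates R4
B3: legal

{B2, B3, D3, G3}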